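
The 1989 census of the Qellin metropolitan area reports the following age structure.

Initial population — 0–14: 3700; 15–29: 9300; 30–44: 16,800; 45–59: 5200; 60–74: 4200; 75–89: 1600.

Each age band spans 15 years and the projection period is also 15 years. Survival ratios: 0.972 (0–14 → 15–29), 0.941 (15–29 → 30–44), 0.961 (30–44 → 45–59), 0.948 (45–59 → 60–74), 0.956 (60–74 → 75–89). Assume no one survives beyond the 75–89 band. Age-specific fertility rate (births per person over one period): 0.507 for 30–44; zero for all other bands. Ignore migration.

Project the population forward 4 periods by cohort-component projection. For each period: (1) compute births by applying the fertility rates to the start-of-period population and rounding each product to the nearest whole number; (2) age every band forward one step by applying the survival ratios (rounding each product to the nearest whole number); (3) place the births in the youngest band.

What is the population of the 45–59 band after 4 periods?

Let group 1 be 0–14 through group 6 = 75–89.
— Period 1 —
Births: 16800 * 0.507 = 8518
Group 2: 3700 * 0.972 = 3596
Group 3: 9300 * 0.941 = 8751
Group 4: 16800 * 0.961 = 16145
Group 5: 5200 * 0.948 = 4930
Group 6: 4200 * 0.956 = 4015
Population now: 0–14=8518, 15–29=3596, 30–44=8751, 45–59=16145, 60–74=4930, 75–89=4015
— Period 2 —
Births: 8751 * 0.507 = 4437
Group 2: 8518 * 0.972 = 8279
Group 3: 3596 * 0.941 = 3384
Group 4: 8751 * 0.961 = 8410
Group 5: 16145 * 0.948 = 15305
Group 6: 4930 * 0.956 = 4713
Population now: 0–14=4437, 15–29=8279, 30–44=3384, 45–59=8410, 60–74=15305, 75–89=4713
— Period 3 —
Births: 3384 * 0.507 = 1716
Group 2: 4437 * 0.972 = 4313
Group 3: 8279 * 0.941 = 7791
Group 4: 3384 * 0.961 = 3252
Group 5: 8410 * 0.948 = 7973
Group 6: 15305 * 0.956 = 14632
Population now: 0–14=1716, 15–29=4313, 30–44=7791, 45–59=3252, 60–74=7973, 75–89=14632
— Period 4 —
Births: 7791 * 0.507 = 3950
Group 2: 1716 * 0.972 = 1668
Group 3: 4313 * 0.941 = 4059
Group 4: 7791 * 0.961 = 7487
Group 5: 3252 * 0.948 = 3083
Group 6: 7973 * 0.956 = 7622
Population now: 0–14=3950, 15–29=1668, 30–44=4059, 45–59=7487, 60–74=3083, 75–89=7622

7487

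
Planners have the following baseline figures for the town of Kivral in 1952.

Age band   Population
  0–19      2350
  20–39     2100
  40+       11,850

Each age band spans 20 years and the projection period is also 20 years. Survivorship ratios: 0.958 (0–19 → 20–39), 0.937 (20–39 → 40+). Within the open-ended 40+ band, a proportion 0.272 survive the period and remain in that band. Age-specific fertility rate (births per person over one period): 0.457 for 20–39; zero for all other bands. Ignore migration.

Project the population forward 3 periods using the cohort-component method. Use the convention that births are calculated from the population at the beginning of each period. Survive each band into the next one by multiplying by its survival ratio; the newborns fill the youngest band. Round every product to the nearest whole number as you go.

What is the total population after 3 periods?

3226

[period 1]
Births: 2100 * 0.457 = 960
20–39: 2350 * 0.958 = 2251
40+: 2100 * 0.937 + 11850 * 0.272 = 1968 + 3223 = 5191
Population now: 0–19=960, 20–39=2251, 40+=5191
[period 2]
Births: 2251 * 0.457 = 1029
20–39: 960 * 0.958 = 920
40+: 2251 * 0.937 + 5191 * 0.272 = 2109 + 1412 = 3521
Population now: 0–19=1029, 20–39=920, 40+=3521
[period 3]
Births: 920 * 0.457 = 420
20–39: 1029 * 0.958 = 986
40+: 920 * 0.937 + 3521 * 0.272 = 862 + 958 = 1820
Population now: 0–19=420, 20–39=986, 40+=1820
Total after period 3: 420 + 986 + 1820 = 3226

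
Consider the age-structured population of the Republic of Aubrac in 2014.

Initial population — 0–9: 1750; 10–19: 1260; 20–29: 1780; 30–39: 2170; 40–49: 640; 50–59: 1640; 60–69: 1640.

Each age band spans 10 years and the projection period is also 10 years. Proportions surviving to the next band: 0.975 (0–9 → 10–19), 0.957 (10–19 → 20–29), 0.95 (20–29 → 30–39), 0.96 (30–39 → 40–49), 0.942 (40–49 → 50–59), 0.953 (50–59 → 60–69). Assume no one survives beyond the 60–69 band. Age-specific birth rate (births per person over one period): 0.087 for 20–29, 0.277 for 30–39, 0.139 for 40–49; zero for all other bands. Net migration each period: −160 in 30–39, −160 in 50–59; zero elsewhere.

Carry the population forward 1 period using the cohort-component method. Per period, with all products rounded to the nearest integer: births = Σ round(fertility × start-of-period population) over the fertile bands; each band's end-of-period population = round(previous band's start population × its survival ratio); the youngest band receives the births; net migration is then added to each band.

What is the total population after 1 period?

9377

[period 1]
Births: 1780 × 0.087 = 155, 2170 × 0.277 = 601, 640 × 0.139 = 89 — total 845
10–19: 1750 × 0.975 = 1706
20–29: 1260 × 0.957 = 1206
30–39: 1780 × 0.95 = 1691
40–49: 2170 × 0.96 = 2083
50–59: 640 × 0.942 = 603
60–69: 1640 × 0.953 = 1563
Net migration: 30–39 − 160 → 1531; 50–59 − 160 → 443
Population now: 0–9=845, 10–19=1706, 20–29=1206, 30–39=1531, 40–49=2083, 50–59=443, 60–69=1563
Total after period 1: 845 + 1706 + 1206 + 1531 + 2083 + 443 + 1563 = 9377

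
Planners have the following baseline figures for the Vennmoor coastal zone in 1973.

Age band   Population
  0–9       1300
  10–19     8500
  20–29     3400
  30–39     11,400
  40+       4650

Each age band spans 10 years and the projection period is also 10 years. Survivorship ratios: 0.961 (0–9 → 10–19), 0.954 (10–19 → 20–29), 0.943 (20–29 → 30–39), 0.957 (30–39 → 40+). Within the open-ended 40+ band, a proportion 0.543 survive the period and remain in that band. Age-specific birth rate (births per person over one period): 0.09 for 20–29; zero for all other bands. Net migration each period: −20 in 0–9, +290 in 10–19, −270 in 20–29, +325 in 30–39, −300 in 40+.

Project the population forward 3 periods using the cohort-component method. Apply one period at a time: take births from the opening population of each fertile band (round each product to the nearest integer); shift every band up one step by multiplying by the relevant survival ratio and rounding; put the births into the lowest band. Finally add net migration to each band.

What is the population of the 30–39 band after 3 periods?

Period 1:
Births: 3400 × 0.09 = 306
10–19: 1300 × 0.961 = 1249
20–29: 8500 × 0.954 = 8109
30–39: 3400 × 0.943 = 3206
40+: 11400 × 0.957 + 4650 × 0.543 = 10910 + 2525 = 13435
Net migration: 0–9 − 20 → 286; 10–19 + 290 → 1539; 20–29 − 270 → 7839; 30–39 + 325 → 3531; 40+ − 300 → 13135
Giving 286 / 1539 / 7839 / 3531 / 13135.
Period 2:
Births: 7839 × 0.09 = 706
10–19: 286 × 0.961 = 275
20–29: 1539 × 0.954 = 1468
30–39: 7839 × 0.943 = 7392
40+: 3531 × 0.957 + 13135 × 0.543 = 3379 + 7132 = 10511
Net migration: 0–9 − 20 → 686; 10–19 + 290 → 565; 20–29 − 270 → 1198; 30–39 + 325 → 7717; 40+ − 300 → 10211
Giving 686 / 565 / 1198 / 7717 / 10211.
Period 3:
Births: 1198 × 0.09 = 108
10–19: 686 × 0.961 = 659
20–29: 565 × 0.954 = 539
30–39: 1198 × 0.943 = 1130
40+: 7717 × 0.957 + 10211 × 0.543 = 7385 + 5545 = 12930
Net migration: 0–9 − 20 → 88; 10–19 + 290 → 949; 20–29 − 270 → 269; 30–39 + 325 → 1455; 40+ − 300 → 12630
Giving 88 / 949 / 269 / 1455 / 12630.

1455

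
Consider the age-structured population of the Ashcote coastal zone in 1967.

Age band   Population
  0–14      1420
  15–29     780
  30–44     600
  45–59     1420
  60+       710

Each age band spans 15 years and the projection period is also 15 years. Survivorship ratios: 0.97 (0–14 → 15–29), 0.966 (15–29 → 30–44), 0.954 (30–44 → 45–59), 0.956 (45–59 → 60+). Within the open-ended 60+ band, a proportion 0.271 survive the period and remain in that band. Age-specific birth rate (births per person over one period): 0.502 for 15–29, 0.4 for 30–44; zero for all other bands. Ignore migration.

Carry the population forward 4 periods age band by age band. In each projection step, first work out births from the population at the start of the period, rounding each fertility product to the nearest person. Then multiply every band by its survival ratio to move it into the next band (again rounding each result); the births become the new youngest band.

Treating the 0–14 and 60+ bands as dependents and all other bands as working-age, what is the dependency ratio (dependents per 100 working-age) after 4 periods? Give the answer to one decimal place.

94.8

Period 1:
Births: 780 × 0.502 = 392  |  600 × 0.4 = 240 → total 632
15–29: 1420 × 0.97 = 1377
30–44: 780 × 0.966 = 753
45–59: 600 × 0.954 = 572
60+: 1420 × 0.956 + 710 × 0.271 = 1358 + 192 = 1550
Population now: 0–14=632, 15–29=1377, 30–44=753, 45–59=572, 60+=1550
Period 2:
Births: 1377 × 0.502 = 691  |  753 × 0.4 = 301 → total 992
15–29: 632 × 0.97 = 613
30–44: 1377 × 0.966 = 1330
45–59: 753 × 0.954 = 718
60+: 572 × 0.956 + 1550 × 0.271 = 547 + 420 = 967
Population now: 0–14=992, 15–29=613, 30–44=1330, 45–59=718, 60+=967
Period 3:
Births: 613 × 0.502 = 308  |  1330 × 0.4 = 532 → total 840
15–29: 992 × 0.97 = 962
30–44: 613 × 0.966 = 592
45–59: 1330 × 0.954 = 1269
60+: 718 × 0.956 + 967 × 0.271 = 686 + 262 = 948
Population now: 0–14=840, 15–29=962, 30–44=592, 45–59=1269, 60+=948
Period 4:
Births: 962 × 0.502 = 483  |  592 × 0.4 = 237 → total 720
15–29: 840 × 0.97 = 815
30–44: 962 × 0.966 = 929
45–59: 592 × 0.954 = 565
60+: 1269 × 0.956 + 948 × 0.271 = 1213 + 257 = 1470
Population now: 0–14=720, 15–29=815, 30–44=929, 45–59=565, 60+=1470
Dependents (band 0–14 + band 60+) = 720 + 1470 = 2190; working-age = 2309; ratio = 2190/2309 × 100 = 94.8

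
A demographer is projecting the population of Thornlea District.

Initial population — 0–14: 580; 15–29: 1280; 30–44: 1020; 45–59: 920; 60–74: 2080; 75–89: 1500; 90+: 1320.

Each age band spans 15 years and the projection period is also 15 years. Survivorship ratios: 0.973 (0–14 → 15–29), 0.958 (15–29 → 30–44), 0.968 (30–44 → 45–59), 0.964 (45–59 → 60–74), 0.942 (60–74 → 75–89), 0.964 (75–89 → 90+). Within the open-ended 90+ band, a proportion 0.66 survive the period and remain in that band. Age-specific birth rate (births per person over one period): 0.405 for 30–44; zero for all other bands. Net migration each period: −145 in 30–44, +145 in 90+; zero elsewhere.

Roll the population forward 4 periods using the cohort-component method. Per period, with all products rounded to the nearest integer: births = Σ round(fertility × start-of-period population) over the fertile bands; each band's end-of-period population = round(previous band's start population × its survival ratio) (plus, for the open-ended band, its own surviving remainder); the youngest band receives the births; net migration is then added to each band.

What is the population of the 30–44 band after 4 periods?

Period 1.
Births: 1020 * 0.405 = 413
15–29: 580 * 0.973 = 564
30–44: 1280 * 0.958 = 1226
45–59: 1020 * 0.968 = 987
60–74: 920 * 0.964 = 887
75–89: 2080 * 0.942 = 1959
90+: 1500 * 0.964 + 1320 * 0.66 = 1446 + 871 = 2317
Net migration: 30–44 − 145 → 1081; 90+ + 145 → 2462
→ [413, 564, 1081, 987, 887, 1959, 2462]
Period 2.
Births: 1081 * 0.405 = 438
15–29: 413 * 0.973 = 402
30–44: 564 * 0.958 = 540
45–59: 1081 * 0.968 = 1046
60–74: 987 * 0.964 = 951
75–89: 887 * 0.942 = 836
90+: 1959 * 0.964 + 2462 * 0.66 = 1888 + 1625 = 3513
Net migration: 30–44 − 145 → 395; 90+ + 145 → 3658
→ [438, 402, 395, 1046, 951, 836, 3658]
Period 3.
Births: 395 * 0.405 = 160
15–29: 438 * 0.973 = 426
30–44: 402 * 0.958 = 385
45–59: 395 * 0.968 = 382
60–74: 1046 * 0.964 = 1008
75–89: 951 * 0.942 = 896
90+: 836 * 0.964 + 3658 * 0.66 = 806 + 2414 = 3220
Net migration: 30–44 − 145 → 240; 90+ + 145 → 3365
→ [160, 426, 240, 382, 1008, 896, 3365]
Period 4.
Births: 240 * 0.405 = 97
15–29: 160 * 0.973 = 156
30–44: 426 * 0.958 = 408
45–59: 240 * 0.968 = 232
60–74: 382 * 0.964 = 368
75–89: 1008 * 0.942 = 950
90+: 896 * 0.964 + 3365 * 0.66 = 864 + 2221 = 3085
Net migration: 30–44 − 145 → 263; 90+ + 145 → 3230
→ [97, 156, 263, 232, 368, 950, 3230]

263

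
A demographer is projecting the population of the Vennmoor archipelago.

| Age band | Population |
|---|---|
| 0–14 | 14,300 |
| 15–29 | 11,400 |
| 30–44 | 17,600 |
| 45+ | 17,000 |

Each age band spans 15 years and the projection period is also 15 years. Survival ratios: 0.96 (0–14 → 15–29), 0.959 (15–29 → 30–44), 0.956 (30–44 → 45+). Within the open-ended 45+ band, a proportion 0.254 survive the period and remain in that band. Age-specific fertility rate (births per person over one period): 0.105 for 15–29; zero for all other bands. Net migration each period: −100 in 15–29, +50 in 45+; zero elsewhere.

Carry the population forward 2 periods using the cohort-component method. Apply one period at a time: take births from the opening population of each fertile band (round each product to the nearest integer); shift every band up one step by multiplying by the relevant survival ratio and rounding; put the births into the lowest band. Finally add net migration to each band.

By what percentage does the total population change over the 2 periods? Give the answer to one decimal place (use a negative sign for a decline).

-47.9

Period 1:
Births: 11400 × 0.105 = 1197
15–29: 14300 × 0.96 = 13728
30–44: 11400 × 0.959 = 10933
45+: 17600 × 0.956 + 17000 × 0.254 = 16826 + 4318 = 21144
Net migration: 15–29 − 100 → 13628; 45+ + 50 → 21194
→ [1197, 13628, 10933, 21194]
Period 2:
Births: 13628 × 0.105 = 1431
15–29: 1197 × 0.96 = 1149
30–44: 13628 × 0.959 = 13069
45+: 10933 × 0.956 + 21194 × 0.254 = 10452 + 5383 = 15835
Net migration: 15–29 − 100 → 1049; 45+ + 50 → 15885
→ [1431, 1049, 13069, 15885]
Total: 60300 → 31434; change = -28866; percentage change = -47.9%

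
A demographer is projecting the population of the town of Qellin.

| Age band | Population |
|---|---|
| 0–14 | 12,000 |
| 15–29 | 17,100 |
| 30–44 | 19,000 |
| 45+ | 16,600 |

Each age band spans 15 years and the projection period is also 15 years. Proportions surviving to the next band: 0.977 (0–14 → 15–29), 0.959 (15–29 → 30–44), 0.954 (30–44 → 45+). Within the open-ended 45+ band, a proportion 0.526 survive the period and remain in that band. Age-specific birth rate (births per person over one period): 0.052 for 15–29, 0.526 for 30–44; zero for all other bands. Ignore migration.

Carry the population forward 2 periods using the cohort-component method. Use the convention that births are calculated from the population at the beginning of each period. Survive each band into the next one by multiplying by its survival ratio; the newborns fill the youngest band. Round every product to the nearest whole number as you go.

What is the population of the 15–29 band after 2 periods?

10633

[period 1]
Births: 17100 × 0.052 = 889  |  19000 × 0.526 = 9994 — total 10883
15–29: 12000 × 0.977 = 11724
30–44: 17100 × 0.959 = 16399
45+: 19000 × 0.954 + 16600 × 0.526 = 18126 + 8732 = 26858
→ [10883, 11724, 16399, 26858]
[period 2]
Births: 11724 × 0.052 = 610  |  16399 × 0.526 = 8626 — total 9236
15–29: 10883 × 0.977 = 10633
30–44: 11724 × 0.959 = 11243
45+: 16399 × 0.954 + 26858 × 0.526 = 15645 + 14127 = 29772
→ [9236, 10633, 11243, 29772]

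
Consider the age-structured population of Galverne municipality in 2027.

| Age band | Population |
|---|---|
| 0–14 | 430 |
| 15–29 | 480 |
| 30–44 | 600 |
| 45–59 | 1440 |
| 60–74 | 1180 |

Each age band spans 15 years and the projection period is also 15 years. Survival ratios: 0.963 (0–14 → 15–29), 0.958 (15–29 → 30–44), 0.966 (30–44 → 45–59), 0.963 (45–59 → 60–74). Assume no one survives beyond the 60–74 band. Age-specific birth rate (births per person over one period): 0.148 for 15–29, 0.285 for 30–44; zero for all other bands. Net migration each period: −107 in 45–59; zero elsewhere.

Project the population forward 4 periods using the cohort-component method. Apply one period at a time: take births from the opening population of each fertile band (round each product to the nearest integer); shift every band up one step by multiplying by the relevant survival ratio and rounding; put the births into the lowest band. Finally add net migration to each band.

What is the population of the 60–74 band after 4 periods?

— Period 1 —
Births: 480 * 0.148 = 71 ; 600 * 0.285 = 171 → 242
15–29: 430 * 0.963 = 414
30–44: 480 * 0.958 = 460
45–59: 600 * 0.966 = 580
60–74: 1440 * 0.963 = 1387
Net migration: 45–59 − 107 → 473
Giving 242 / 414 / 460 / 473 / 1387.
— Period 2 —
Births: 414 * 0.148 = 61 ; 460 * 0.285 = 131 → 192
15–29: 242 * 0.963 = 233
30–44: 414 * 0.958 = 397
45–59: 460 * 0.966 = 444
60–74: 473 * 0.963 = 455
Net migration: 45–59 − 107 → 337
Giving 192 / 233 / 397 / 337 / 455.
— Period 3 —
Births: 233 * 0.148 = 34 ; 397 * 0.285 = 113 → 147
15–29: 192 * 0.963 = 185
30–44: 233 * 0.958 = 223
45–59: 397 * 0.966 = 384
60–74: 337 * 0.963 = 325
Net migration: 45–59 − 107 → 277
Giving 147 / 185 / 223 / 277 / 325.
— Period 4 —
Births: 185 * 0.148 = 27 ; 223 * 0.285 = 64 → 91
15–29: 147 * 0.963 = 142
30–44: 185 * 0.958 = 177
45–59: 223 * 0.966 = 215
60–74: 277 * 0.963 = 267
Net migration: 45–59 − 107 → 108
Giving 91 / 142 / 177 / 108 / 267.

267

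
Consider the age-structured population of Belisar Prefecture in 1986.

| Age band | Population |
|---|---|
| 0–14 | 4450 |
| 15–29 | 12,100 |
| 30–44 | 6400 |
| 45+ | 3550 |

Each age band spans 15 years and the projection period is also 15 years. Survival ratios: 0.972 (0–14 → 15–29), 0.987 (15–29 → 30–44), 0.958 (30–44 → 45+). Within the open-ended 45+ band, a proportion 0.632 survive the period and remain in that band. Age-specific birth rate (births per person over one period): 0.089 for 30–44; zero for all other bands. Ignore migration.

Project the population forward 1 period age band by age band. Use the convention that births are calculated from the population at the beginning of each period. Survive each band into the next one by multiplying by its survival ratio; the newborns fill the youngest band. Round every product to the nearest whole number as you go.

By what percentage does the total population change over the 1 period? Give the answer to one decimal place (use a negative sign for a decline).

-4.9

[period 1]
Births: 6400 × 0.089 = 570
15–29: 4450 × 0.972 = 4325
30–44: 12100 × 0.987 = 11943
45+: 6400 × 0.958 + 3550 × 0.632 = 6131 + 2244 = 8375
→ [570, 4325, 11943, 8375]
Total: 26500 → 25213; change = -1287; percentage change = -4.9%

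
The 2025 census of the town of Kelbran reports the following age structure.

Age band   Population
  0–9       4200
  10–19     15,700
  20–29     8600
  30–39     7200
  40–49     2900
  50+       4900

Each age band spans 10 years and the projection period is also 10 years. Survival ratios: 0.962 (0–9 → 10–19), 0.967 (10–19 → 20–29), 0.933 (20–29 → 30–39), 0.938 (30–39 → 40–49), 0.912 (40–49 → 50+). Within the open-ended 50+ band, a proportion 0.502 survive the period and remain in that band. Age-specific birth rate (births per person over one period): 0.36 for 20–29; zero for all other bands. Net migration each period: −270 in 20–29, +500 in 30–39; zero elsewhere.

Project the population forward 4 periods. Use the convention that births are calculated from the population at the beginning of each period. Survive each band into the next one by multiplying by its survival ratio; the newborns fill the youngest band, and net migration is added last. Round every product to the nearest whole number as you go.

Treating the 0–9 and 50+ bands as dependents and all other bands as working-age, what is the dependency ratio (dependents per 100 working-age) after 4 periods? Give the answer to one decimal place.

[period 1]
Births: 8600 * 0.36 = 3096
10–19: 4200 * 0.962 = 4040
20–29: 15700 * 0.967 = 15182
30–39: 8600 * 0.933 = 8024
40–49: 7200 * 0.938 = 6754
50+: 2900 * 0.912 + 4900 * 0.502 = 2645 + 2460 = 5105
Net migration: 20–29 − 270 → 14912; 30–39 + 500 → 8524
End of period: [3096, 4040, 14912, 8524, 6754, 5105]
[period 2]
Births: 14912 * 0.36 = 5368
10–19: 3096 * 0.962 = 2978
20–29: 4040 * 0.967 = 3907
30–39: 14912 * 0.933 = 13913
40–49: 8524 * 0.938 = 7996
50+: 6754 * 0.912 + 5105 * 0.502 = 6160 + 2563 = 8723
Net migration: 20–29 − 270 → 3637; 30–39 + 500 → 14413
End of period: [5368, 2978, 3637, 14413, 7996, 8723]
[period 3]
Births: 3637 * 0.36 = 1309
10–19: 5368 * 0.962 = 5164
20–29: 2978 * 0.967 = 2880
30–39: 3637 * 0.933 = 3393
40–49: 14413 * 0.938 = 13519
50+: 7996 * 0.912 + 8723 * 0.502 = 7292 + 4379 = 11671
Net migration: 20–29 − 270 → 2610; 30–39 + 500 → 3893
End of period: [1309, 5164, 2610, 3893, 13519, 11671]
[period 4]
Births: 2610 * 0.36 = 940
10–19: 1309 * 0.962 = 1259
20–29: 5164 * 0.967 = 4994
30–39: 2610 * 0.933 = 2435
40–49: 3893 * 0.938 = 3652
50+: 13519 * 0.912 + 11671 * 0.502 = 12329 + 5859 = 18188
Net migration: 20–29 − 270 → 4724; 30–39 + 500 → 2935
End of period: [940, 1259, 4724, 2935, 3652, 18188]
Dependents (band 0–9 + band 50+) = 940 + 18188 = 19128; working-age = 12570; ratio = 19128/12570 × 100 = 152.2

152.2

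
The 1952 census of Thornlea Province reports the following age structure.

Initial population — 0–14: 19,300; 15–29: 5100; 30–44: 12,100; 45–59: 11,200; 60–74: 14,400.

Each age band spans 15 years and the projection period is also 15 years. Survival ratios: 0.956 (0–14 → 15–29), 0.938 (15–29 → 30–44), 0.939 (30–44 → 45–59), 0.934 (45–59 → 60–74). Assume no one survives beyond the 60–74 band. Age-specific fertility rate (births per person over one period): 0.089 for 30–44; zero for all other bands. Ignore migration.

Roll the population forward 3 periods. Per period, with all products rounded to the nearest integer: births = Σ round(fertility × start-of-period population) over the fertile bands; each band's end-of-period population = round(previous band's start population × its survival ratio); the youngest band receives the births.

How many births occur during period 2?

426

Call the bands 1 to 5, youngest first.
— Period 1 —
Births: 12100 × 0.089 = 1077
Band 2: 19300 × 0.956 = 18451
Band 3: 5100 × 0.938 = 4784
Band 4: 12100 × 0.939 = 11362
Band 5: 11200 × 0.934 = 10461
Giving 1077 / 18451 / 4784 / 11362 / 10461.
— Period 2 —
Births: 4784 × 0.089 = 426
Band 2: 1077 × 0.956 = 1030
Band 3: 18451 × 0.938 = 17307
Band 4: 4784 × 0.939 = 4492
Band 5: 11362 × 0.934 = 10612
Giving 426 / 1030 / 17307 / 4492 / 10612.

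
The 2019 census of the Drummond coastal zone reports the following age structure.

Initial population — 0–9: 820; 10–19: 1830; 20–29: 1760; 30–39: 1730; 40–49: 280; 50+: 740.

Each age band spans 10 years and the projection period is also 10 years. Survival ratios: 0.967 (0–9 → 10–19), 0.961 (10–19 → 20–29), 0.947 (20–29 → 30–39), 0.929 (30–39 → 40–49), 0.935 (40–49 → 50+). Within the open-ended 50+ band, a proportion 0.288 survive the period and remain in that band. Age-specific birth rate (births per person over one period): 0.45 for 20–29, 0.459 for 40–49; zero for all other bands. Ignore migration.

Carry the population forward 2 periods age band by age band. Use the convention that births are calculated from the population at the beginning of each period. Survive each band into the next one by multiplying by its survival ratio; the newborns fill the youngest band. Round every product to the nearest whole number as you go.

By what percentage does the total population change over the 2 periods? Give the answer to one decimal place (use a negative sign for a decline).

(Bands numbered youngest = 1 to oldest = 6.)
Period 1:
Births: 1760 × 0.45 = 792 ; 280 × 0.459 = 129 ⇒ total 921
Band 2: 820 × 0.967 = 793
Band 3: 1830 × 0.961 = 1759
Band 4: 1760 × 0.947 = 1667
Band 5: 1730 × 0.929 = 1607
Band 6: 280 × 0.935 + 740 × 0.288 = 262 + 213 = 475
Giving 921 / 793 / 1759 / 1667 / 1607 / 475.
Period 2:
Births: 1759 × 0.45 = 792 ; 1607 × 0.459 = 738 ⇒ total 1530
Band 2: 921 × 0.967 = 891
Band 3: 793 × 0.961 = 762
Band 4: 1759 × 0.947 = 1666
Band 5: 1667 × 0.929 = 1549
Band 6: 1607 × 0.935 + 475 × 0.288 = 1503 + 137 = 1640
Giving 1530 / 891 / 762 / 1666 / 1549 / 1640.
Total: 7160 → 8038; change = 878; percentage change = 12.3%

12.3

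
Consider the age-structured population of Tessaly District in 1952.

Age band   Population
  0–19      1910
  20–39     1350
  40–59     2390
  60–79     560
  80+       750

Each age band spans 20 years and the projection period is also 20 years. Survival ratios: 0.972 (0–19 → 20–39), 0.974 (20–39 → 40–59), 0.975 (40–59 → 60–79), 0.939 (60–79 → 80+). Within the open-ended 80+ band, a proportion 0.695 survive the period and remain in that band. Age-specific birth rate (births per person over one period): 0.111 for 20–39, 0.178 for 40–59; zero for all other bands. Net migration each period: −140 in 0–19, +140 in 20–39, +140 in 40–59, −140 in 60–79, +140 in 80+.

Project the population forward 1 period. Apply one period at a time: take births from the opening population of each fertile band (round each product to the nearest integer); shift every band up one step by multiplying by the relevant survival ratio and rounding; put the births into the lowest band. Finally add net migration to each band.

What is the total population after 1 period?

Period 1.
Births: 1350 × 0.111 = 150  |  2390 × 0.178 = 425 — total 575
20–39: 1910 × 0.972 = 1857
40–59: 1350 × 0.974 = 1315
60–79: 2390 × 0.975 = 2330
80+: 560 × 0.939 + 750 × 0.695 = 526 + 521 = 1047
Net migration: 0–19 − 140 → 435; 20–39 + 140 → 1997; 40–59 + 140 → 1455; 60–79 − 140 → 2190; 80+ + 140 → 1187
→ [435, 1997, 1455, 2190, 1187]
Total after period 1: 435 + 1997 + 1455 + 2190 + 1187 = 7264

7264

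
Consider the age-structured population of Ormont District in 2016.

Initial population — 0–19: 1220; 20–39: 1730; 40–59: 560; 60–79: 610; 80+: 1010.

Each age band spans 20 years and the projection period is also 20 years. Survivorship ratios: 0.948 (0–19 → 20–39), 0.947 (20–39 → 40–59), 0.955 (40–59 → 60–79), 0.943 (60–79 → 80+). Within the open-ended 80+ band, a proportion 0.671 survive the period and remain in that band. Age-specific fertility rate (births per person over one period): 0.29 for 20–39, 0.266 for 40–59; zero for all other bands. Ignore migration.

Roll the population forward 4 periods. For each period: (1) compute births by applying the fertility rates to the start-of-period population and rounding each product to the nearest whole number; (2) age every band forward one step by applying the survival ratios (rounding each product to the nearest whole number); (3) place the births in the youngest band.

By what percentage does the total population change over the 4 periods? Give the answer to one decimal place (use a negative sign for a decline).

-9.4

— Period 1 —
Births: 1730 × 0.29 = 502 ; 560 × 0.266 = 149 ⇒ total 651
20–39: 1220 × 0.948 = 1157
40–59: 1730 × 0.947 = 1638
60–79: 560 × 0.955 = 535
80+: 610 × 0.943 + 1010 × 0.671 = 575 + 678 = 1253
Population now: 0–19=651, 20–39=1157, 40–59=1638, 60–79=535, 80+=1253
— Period 2 —
Births: 1157 × 0.29 = 336 ; 1638 × 0.266 = 436 ⇒ total 772
20–39: 651 × 0.948 = 617
40–59: 1157 × 0.947 = 1096
60–79: 1638 × 0.955 = 1564
80+: 535 × 0.943 + 1253 × 0.671 = 505 + 841 = 1346
Population now: 0–19=772, 20–39=617, 40–59=1096, 60–79=1564, 80+=1346
— Period 3 —
Births: 617 × 0.29 = 179 ; 1096 × 0.266 = 292 ⇒ total 471
20–39: 772 × 0.948 = 732
40–59: 617 × 0.947 = 584
60–79: 1096 × 0.955 = 1047
80+: 1564 × 0.943 + 1346 × 0.671 = 1475 + 903 = 2378
Population now: 0–19=471, 20–39=732, 40–59=584, 60–79=1047, 80+=2378
— Period 4 —
Births: 732 × 0.29 = 212 ; 584 × 0.266 = 155 ⇒ total 367
20–39: 471 × 0.948 = 447
40–59: 732 × 0.947 = 693
60–79: 584 × 0.955 = 558
80+: 1047 × 0.943 + 2378 × 0.671 = 987 + 1596 = 2583
Population now: 0–19=367, 20–39=447, 40–59=693, 60–79=558, 80+=2583
Total: 5130 → 4648; change = -482; percentage change = -9.4%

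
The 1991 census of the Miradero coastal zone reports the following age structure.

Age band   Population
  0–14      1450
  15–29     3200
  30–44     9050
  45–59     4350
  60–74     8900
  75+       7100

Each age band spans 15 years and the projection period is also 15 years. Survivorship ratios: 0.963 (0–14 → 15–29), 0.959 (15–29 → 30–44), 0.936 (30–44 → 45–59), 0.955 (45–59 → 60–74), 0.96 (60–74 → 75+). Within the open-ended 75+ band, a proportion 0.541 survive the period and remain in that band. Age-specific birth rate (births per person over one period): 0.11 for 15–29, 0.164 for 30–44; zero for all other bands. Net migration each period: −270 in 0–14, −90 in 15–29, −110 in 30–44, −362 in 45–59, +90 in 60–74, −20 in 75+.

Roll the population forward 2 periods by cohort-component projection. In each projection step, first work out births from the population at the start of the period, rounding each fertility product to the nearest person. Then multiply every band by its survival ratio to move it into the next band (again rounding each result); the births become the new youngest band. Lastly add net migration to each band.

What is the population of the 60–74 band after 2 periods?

7834

Period 1:
Births: 3200 * 0.11 = 352, 9050 * 0.164 = 1484 — total 1836
15–29: 1450 * 0.963 = 1396
30–44: 3200 * 0.959 = 3069
45–59: 9050 * 0.936 = 8471
60–74: 4350 * 0.955 = 4154
75+: 8900 * 0.96 + 7100 * 0.541 = 8544 + 3841 = 12385
Net migration: 0–14 − 270 → 1566; 15–29 − 90 → 1306; 30–44 − 110 → 2959; 45–59 − 362 → 8109; 60–74 + 90 → 4244; 75+ − 20 → 12365
Population now: 0–14=1566, 15–29=1306, 30–44=2959, 45–59=8109, 60–74=4244, 75+=12365
Period 2:
Births: 1306 * 0.11 = 144, 2959 * 0.164 = 485 — total 629
15–29: 1566 * 0.963 = 1508
30–44: 1306 * 0.959 = 1252
45–59: 2959 * 0.936 = 2770
60–74: 8109 * 0.955 = 7744
75+: 4244 * 0.96 + 12365 * 0.541 = 4074 + 6689 = 10763
Net migration: 0–14 − 270 → 359; 15–29 − 90 → 1418; 30–44 − 110 → 1142; 45–59 − 362 → 2408; 60–74 + 90 → 7834; 75+ − 20 → 10743
Population now: 0–14=359, 15–29=1418, 30–44=1142, 45–59=2408, 60–74=7834, 75+=10743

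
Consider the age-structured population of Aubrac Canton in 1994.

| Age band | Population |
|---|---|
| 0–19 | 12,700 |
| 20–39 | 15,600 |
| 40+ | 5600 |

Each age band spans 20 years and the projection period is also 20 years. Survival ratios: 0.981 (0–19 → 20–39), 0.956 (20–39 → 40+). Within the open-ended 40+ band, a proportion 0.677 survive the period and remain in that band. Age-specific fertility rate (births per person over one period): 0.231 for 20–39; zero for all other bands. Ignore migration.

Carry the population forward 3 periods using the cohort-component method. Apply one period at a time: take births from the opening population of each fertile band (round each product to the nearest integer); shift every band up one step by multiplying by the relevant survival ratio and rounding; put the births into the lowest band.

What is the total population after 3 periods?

(Groups numbered youngest = 1 to oldest = 3.)
After projecting period 1:
Births: 15600 × 0.231 = 3604
Group 2: 12700 × 0.981 = 12459
Group 3: 15600 × 0.956 + 5600 × 0.677 = 14914 + 3791 = 18705
Giving 3604 / 12459 / 18705.
After projecting period 2:
Births: 12459 × 0.231 = 2878
Group 2: 3604 × 0.981 = 3536
Group 3: 12459 × 0.956 + 18705 × 0.677 = 11911 + 12663 = 24574
Giving 2878 / 3536 / 24574.
After projecting period 3:
Births: 3536 × 0.231 = 817
Group 2: 2878 × 0.981 = 2823
Group 3: 3536 × 0.956 + 24574 × 0.677 = 3380 + 16637 = 20017
Giving 817 / 2823 / 20017.
Total after period 3: 817 + 2823 + 20017 = 23657

23657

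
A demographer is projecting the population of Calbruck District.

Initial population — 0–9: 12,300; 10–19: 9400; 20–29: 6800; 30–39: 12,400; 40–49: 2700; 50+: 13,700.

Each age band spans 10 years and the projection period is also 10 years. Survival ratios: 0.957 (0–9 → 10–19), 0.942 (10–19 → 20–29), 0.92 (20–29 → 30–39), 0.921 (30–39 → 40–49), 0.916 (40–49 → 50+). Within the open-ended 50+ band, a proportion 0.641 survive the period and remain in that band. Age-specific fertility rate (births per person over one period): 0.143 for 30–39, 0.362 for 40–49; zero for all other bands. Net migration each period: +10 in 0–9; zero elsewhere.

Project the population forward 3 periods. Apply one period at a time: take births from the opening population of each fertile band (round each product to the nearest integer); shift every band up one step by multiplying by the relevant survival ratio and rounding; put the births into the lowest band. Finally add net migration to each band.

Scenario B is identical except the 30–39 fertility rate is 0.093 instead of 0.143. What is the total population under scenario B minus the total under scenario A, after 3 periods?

(Bands numbered youngest = 1 to oldest = 6.)
— Period 1 —
Births: 12400 * 0.143 = 1773  |  2700 * 0.362 = 977 → 2750
Band 2: 12300 * 0.957 = 11771
Band 3: 9400 * 0.942 = 8855
Band 4: 6800 * 0.92 = 6256
Band 5: 12400 * 0.921 = 11420
Band 6: 2700 * 0.916 + 13700 * 0.641 = 2473 + 8782 = 11255
Net migration: Band 1 + 10 → 2760
→ [2760, 11771, 8855, 6256, 11420, 11255]
— Period 2 —
Births: 6256 * 0.143 = 895  |  11420 * 0.362 = 4134 → 5029
Band 2: 2760 * 0.957 = 2641
Band 3: 11771 * 0.942 = 11088
Band 4: 8855 * 0.92 = 8147
Band 5: 6256 * 0.921 = 5762
Band 6: 11420 * 0.916 + 11255 * 0.641 = 10461 + 7214 = 17675
Net migration: Band 1 + 10 → 5039
→ [5039, 2641, 11088, 8147, 5762, 17675]
— Period 3 —
Births: 8147 * 0.143 = 1165  |  5762 * 0.362 = 2086 → 3251
Band 2: 5039 * 0.957 = 4822
Band 3: 2641 * 0.942 = 2488
Band 4: 11088 * 0.92 = 10201
Band 5: 8147 * 0.921 = 7503
Band 6: 5762 * 0.916 + 17675 * 0.641 = 5278 + 11330 = 16608
Net migration: Band 1 + 10 → 3261
→ [3261, 4822, 2488, 10201, 7503, 16608]
Scenario A total after 3 periods: 44883
Scenario B projection —
— Period 1 —
Births: 12400 * 0.093 = 1153  |  2700 * 0.362 = 977 → 2130
Band 2: 12300 * 0.957 = 11771
Band 3: 9400 * 0.942 = 8855
Band 4: 6800 * 0.92 = 6256
Band 5: 12400 * 0.921 = 11420
Band 6: 2700 * 0.916 + 13700 * 0.641 = 2473 + 8782 = 11255
Net migration: Band 1 + 10 → 2140
→ [2140, 11771, 8855, 6256, 11420, 11255]
— Period 2 —
Births: 6256 * 0.093 = 582  |  11420 * 0.362 = 4134 → 4716
Band 2: 2140 * 0.957 = 2048
Band 3: 11771 * 0.942 = 11088
Band 4: 8855 * 0.92 = 8147
Band 5: 6256 * 0.921 = 5762
Band 6: 11420 * 0.916 + 11255 * 0.641 = 10461 + 7214 = 17675
Net migration: Band 1 + 10 → 4726
→ [4726, 2048, 11088, 8147, 5762, 17675]
— Period 3 —
Births: 8147 * 0.093 = 758  |  5762 * 0.362 = 2086 → 2844
Band 2: 4726 * 0.957 = 4523
Band 3: 2048 * 0.942 = 1929
Band 4: 11088 * 0.92 = 10201
Band 5: 8147 * 0.921 = 7503
Band 6: 5762 * 0.916 + 17675 * 0.641 = 5278 + 11330 = 16608
Net migration: Band 1 + 10 → 2854
→ [2854, 4523, 1929, 10201, 7503, 16608]
Scenario B total after 3 periods: 43618
Difference B − A = 43618 − 44883 = -1265

-1265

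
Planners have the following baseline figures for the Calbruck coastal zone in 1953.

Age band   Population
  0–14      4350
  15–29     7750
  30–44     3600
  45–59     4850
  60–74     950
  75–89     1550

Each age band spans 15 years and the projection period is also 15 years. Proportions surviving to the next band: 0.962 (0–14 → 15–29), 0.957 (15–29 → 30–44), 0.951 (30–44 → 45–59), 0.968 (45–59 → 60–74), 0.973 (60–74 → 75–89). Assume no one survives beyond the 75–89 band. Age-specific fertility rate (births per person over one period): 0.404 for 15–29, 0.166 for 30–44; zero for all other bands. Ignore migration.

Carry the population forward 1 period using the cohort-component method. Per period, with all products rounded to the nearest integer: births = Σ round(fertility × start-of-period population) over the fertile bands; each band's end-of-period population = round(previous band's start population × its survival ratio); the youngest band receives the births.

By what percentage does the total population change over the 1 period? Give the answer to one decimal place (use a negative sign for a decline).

5.7

Numbering the bands 1..6 from youngest to oldest:
Period 1.
Births: 7750 × 0.404 = 3131 ; 3600 × 0.166 = 598 → total 3729
Band 2: 4350 × 0.962 = 4185
Band 3: 7750 × 0.957 = 7417
Band 4: 3600 × 0.951 = 3424
Band 5: 4850 × 0.968 = 4695
Band 6: 950 × 0.973 = 924
End of period: [3729, 4185, 7417, 3424, 4695, 924]
Total: 23050 → 24374; change = 1324; percentage change = 5.7%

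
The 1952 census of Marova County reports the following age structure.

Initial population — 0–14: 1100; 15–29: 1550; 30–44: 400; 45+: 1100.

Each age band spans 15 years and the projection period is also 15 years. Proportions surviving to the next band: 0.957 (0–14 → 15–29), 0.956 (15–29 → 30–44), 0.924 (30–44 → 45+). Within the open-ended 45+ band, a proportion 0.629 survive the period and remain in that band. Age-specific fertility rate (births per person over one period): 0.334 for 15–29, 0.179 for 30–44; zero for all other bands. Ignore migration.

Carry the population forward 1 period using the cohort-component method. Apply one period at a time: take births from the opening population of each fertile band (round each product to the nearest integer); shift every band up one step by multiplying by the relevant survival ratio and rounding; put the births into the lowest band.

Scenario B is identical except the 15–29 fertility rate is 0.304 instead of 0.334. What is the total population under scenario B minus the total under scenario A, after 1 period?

-47

(Bands numbered youngest = 1 to oldest = 4.)
Period 1:
Births: 1550 * 0.334 = 518  |  400 * 0.179 = 72 ⇒ total 590
Band 2: 1100 * 0.957 = 1053
Band 3: 1550 * 0.956 = 1482
Band 4: 400 * 0.924 + 1100 * 0.629 = 370 + 692 = 1062
Population now: 0–14=590, 15–29=1053, 30–44=1482, 45+=1062
Scenario A total after 1 period: 4187
Scenario B projection —
Period 1:
Births: 1550 * 0.304 = 471  |  400 * 0.179 = 72 ⇒ total 543
Band 2: 1100 * 0.957 = 1053
Band 3: 1550 * 0.956 = 1482
Band 4: 400 * 0.924 + 1100 * 0.629 = 370 + 692 = 1062
Population now: 0–14=543, 15–29=1053, 30–44=1482, 45+=1062
Scenario B total after 1 period: 4140
Difference B − A = 4140 − 4187 = -47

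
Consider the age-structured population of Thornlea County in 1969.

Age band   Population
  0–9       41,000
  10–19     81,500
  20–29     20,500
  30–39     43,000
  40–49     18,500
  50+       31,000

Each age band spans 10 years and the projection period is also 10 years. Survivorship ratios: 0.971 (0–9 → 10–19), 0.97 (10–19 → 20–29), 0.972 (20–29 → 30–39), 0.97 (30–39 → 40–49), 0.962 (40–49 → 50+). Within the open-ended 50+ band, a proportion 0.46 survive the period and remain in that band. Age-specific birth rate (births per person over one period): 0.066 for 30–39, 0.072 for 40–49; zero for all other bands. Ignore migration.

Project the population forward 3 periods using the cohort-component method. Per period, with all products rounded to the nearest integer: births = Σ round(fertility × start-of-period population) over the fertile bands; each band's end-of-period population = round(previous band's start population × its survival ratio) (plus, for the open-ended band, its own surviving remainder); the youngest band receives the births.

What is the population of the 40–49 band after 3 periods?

74536

[period 1]
Births: 43000 * 0.066 = 2838  |  18500 * 0.072 = 1332 ⇒ total 4170
10–19: 41000 * 0.971 = 39811
20–29: 81500 * 0.97 = 79055
30–39: 20500 * 0.972 = 19926
40–49: 43000 * 0.97 = 41710
50+: 18500 * 0.962 + 31000 * 0.46 = 17797 + 14260 = 32057
→ [4170, 39811, 79055, 19926, 41710, 32057]
[period 2]
Births: 19926 * 0.066 = 1315  |  41710 * 0.072 = 3003 ⇒ total 4318
10–19: 4170 * 0.971 = 4049
20–29: 39811 * 0.97 = 38617
30–39: 79055 * 0.972 = 76841
40–49: 19926 * 0.97 = 19328
50+: 41710 * 0.962 + 32057 * 0.46 = 40125 + 14746 = 54871
→ [4318, 4049, 38617, 76841, 19328, 54871]
[period 3]
Births: 76841 * 0.066 = 5072  |  19328 * 0.072 = 1392 ⇒ total 6464
10–19: 4318 * 0.971 = 4193
20–29: 4049 * 0.97 = 3928
30–39: 38617 * 0.972 = 37536
40–49: 76841 * 0.97 = 74536
50+: 19328 * 0.962 + 54871 * 0.46 = 18594 + 25241 = 43835
→ [6464, 4193, 3928, 37536, 74536, 43835]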